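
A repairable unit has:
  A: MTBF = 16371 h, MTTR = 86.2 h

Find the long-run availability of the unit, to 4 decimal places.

0.9948

A(A) = MTBF/(MTBF+MTTR) = 16371/(16371+86.2) = 0.9948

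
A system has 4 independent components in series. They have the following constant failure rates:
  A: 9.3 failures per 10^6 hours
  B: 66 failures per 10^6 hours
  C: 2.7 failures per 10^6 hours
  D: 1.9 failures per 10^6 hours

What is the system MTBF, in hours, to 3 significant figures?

Series of exponential components: λ_sys = Σ λ_i
λ_sys = 0.0000093 + 0.000066 + 0.0000027 + 0.0000019 = 7.9900e-05 /h
MTBF = 1 / λ_sys = 12500 h

12500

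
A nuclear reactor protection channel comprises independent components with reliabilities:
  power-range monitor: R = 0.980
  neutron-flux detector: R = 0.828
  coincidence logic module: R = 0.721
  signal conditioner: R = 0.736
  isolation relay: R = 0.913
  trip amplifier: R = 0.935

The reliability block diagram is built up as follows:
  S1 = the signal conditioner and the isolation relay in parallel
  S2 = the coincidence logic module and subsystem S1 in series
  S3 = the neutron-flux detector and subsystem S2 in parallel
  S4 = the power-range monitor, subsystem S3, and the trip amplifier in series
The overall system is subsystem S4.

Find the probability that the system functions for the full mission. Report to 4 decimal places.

0.8697

Parallel (signal conditioner and isolation relay): 1 − (1 − 0.736000)(1 − 0.913000) = 0.977032
Series (coincidence logic module and [0.977032]): 0.721000 × 0.977032 = 0.704440
Parallel (neutron-flux detector and [0.704440]): 1 − (1 − 0.828000)(1 − 0.704440) = 0.949164
Series (power-range monitor, [0.949164], and trip amplifier): 0.980000 × 0.949164 × 0.935000 = 0.8697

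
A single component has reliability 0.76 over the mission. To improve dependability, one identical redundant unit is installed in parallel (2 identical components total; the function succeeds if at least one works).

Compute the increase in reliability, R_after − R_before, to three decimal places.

R_before = 0.76
R_after = 1 − (1 − 0.76)^2 = 0.942
ΔR = 0.942 − 0.76 = 0.182

0.182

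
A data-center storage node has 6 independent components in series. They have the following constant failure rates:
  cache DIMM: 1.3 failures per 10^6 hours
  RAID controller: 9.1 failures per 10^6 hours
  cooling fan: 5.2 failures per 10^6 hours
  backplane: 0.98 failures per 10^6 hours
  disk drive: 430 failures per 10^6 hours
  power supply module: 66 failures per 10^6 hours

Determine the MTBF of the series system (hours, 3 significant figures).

1950

Series of exponential components: λ_sys = Σ λ_i
λ_sys = 0.0000013 + 0.0000091 + 0.0000052 + 0.00000098 + 0.00043 + 0.000066 = 5.1258e-04 /h
MTBF = 1 / λ_sys = 1950 h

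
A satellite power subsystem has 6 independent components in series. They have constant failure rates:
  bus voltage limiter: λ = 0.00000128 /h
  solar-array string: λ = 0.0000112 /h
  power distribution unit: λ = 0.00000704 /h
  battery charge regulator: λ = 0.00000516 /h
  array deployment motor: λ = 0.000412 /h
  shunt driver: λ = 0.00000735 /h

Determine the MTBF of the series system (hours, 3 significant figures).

2250

Series of exponential components: λ_sys = Σ λ_i
λ_sys = 0.00000128 + 0.0000112 + 0.00000704 + 0.00000516 + 0.000412 + 0.00000735 = 4.4403e-04 /h
MTBF = 1 / λ_sys = 2250 h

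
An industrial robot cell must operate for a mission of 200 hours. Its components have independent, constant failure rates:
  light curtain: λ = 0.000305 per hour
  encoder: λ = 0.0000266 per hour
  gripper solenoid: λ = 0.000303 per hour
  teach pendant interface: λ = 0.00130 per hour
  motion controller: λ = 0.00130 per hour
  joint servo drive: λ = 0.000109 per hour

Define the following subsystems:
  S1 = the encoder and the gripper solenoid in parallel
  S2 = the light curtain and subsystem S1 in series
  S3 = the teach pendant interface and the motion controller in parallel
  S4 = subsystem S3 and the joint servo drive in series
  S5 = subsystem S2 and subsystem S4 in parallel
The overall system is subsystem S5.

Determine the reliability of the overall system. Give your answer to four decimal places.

R(light curtain) = exp(−0.000305 × 200) = 0.940823
R(encoder) = exp(−0.0000266 × 200) = 0.994694
R(gripper solenoid) = exp(−0.000303 × 200) = 0.941200
R(teach pendant interface) = exp(−0.00130 × 200) = 0.771052
R(motion controller) = exp(−0.00130 × 200) = 0.771052
R(joint servo drive) = exp(−0.000109 × 200) = 0.978436
Parallel (encoder and gripper solenoid): 1 − (1 − 0.994694)(1 − 0.941200) = 0.999688
Series (light curtain and [0.999688]): 0.940823 × 0.999688 = 0.940529
Parallel (teach pendant interface and motion controller): 1 − (1 − 0.771052)(1 − 0.771052) = 0.947583
Series ([0.947583] and joint servo drive): 0.947583 × 0.978436 = 0.927149
Parallel ([0.940529] and [0.927149]): 1 − (1 − 0.940529)(1 − 0.927149) = 0.9957

0.9957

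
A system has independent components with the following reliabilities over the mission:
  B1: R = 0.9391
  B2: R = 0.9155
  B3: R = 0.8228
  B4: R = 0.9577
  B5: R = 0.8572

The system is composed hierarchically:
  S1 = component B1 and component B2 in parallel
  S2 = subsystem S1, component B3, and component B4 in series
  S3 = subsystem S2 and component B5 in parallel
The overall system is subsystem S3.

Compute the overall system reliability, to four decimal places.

Parallel (B1 and B2): 1 − (1 − 0.939100)(1 − 0.915500) = 0.994854
Series ([0.994854], B3, and B4): 0.994854 × 0.822800 × 0.957700 = 0.783941
Parallel ([0.783941] and B5): 1 − (1 − 0.783941)(1 − 0.857200) = 0.9691

0.9691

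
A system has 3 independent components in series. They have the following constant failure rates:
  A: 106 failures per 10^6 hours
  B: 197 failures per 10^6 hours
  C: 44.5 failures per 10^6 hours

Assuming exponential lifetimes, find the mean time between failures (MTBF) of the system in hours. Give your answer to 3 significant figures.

Series of exponential components: λ_sys = Σ λ_i
λ_sys = 0.000106 + 0.000197 + 0.0000445 = 3.4750e-04 /h
MTBF = 1 / λ_sys = 2880 h

2880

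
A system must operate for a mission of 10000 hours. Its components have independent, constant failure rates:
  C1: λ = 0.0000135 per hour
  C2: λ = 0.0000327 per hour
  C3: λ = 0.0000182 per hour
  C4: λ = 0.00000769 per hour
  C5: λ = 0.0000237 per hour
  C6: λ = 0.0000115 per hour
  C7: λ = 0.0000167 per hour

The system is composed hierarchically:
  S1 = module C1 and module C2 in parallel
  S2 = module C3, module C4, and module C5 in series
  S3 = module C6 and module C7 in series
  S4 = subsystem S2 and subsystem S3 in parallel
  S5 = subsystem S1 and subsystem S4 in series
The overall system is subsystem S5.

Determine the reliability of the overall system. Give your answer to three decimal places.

R(C1) = exp(−0.0000135 × 10000) = 0.87372
R(C2) = exp(−0.0000327 × 10000) = 0.72108
R(C3) = exp(−0.0000182 × 10000) = 0.83360
R(C4) = exp(−0.00000769 × 10000) = 0.92598
R(C5) = exp(−0.0000237 × 10000) = 0.78899
R(C6) = exp(−0.0000115 × 10000) = 0.89137
R(C7) = exp(−0.0000167 × 10000) = 0.84620
Parallel (C1 and C2): 1 − (1 − 0.87372)(1 − 0.72108) = 0.96478
Series (C3, C4, and C5): 0.83360 × 0.92598 × 0.78899 = 0.60902
Series (C6 and C7): 0.89137 × 0.84620 = 0.75428
Parallel ([0.60902] and [0.75428]): 1 − (1 − 0.60902)(1 − 0.75428) = 0.90393
Series ([0.96478] and [0.90393]): 0.96478 × 0.90393 = 0.872

0.872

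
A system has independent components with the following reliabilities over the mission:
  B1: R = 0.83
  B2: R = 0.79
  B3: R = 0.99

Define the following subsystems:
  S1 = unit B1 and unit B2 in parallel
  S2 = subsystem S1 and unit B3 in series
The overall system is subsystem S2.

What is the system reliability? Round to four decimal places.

Parallel (B1 and B2): 1 − (1 − 0.830000)(1 − 0.790000) = 0.964300
Series ([0.964300] and B3): 0.964300 × 0.990000 = 0.9547

0.9547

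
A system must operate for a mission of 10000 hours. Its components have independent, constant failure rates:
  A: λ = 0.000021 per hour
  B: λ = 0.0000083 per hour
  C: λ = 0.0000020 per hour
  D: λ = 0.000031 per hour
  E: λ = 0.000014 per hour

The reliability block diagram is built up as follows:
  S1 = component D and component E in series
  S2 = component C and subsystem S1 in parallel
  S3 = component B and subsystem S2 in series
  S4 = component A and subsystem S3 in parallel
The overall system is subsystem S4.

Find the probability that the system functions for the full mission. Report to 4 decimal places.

R(A) = exp(−0.000021 × 10000) = 0.810584
R(B) = exp(−0.0000083 × 10000) = 0.920351
R(C) = exp(−0.0000020 × 10000) = 0.980199
R(D) = exp(−0.000031 × 10000) = 0.733447
R(E) = exp(−0.000014 × 10000) = 0.869358
Series (D and E): 0.733447 × 0.869358 = 0.637628
Parallel (C and [0.637628]): 1 − (1 − 0.980199)(1 − 0.637628) = 0.992825
Series (B and [0.992825]): 0.920351 × 0.992825 = 0.913747
Parallel (A and [0.913747]): 1 − (1 − 0.810584)(1 − 0.913747) = 0.9837

0.9837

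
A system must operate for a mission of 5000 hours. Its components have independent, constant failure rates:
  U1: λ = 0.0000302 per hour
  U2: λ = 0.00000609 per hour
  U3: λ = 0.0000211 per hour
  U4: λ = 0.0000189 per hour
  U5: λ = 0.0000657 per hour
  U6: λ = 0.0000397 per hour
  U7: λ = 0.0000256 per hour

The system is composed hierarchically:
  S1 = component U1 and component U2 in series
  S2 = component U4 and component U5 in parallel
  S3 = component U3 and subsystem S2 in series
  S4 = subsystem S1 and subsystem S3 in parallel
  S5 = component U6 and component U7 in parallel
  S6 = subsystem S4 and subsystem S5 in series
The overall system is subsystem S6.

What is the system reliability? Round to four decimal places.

0.9584

R(U1) = exp(−0.0000302 × 5000) = 0.859848
R(U2) = exp(−0.00000609 × 5000) = 0.970009
R(U3) = exp(−0.0000211 × 5000) = 0.899874
R(U4) = exp(−0.0000189 × 5000) = 0.909828
R(U5) = exp(−0.0000657 × 5000) = 0.720003
R(U6) = exp(−0.0000397 × 5000) = 0.819960
R(U7) = exp(−0.0000256 × 5000) = 0.879853
Series (U1 and U2): 0.859848 × 0.970009 = 0.834060
Parallel (U4 and U5): 1 − (1 − 0.909828)(1 − 0.720003) = 0.974752
Series (U3 and [0.974752]): 0.899874 × 0.974752 = 0.877154
Parallel ([0.834060] and [0.877154]): 1 − (1 − 0.834060)(1 − 0.877154) = 0.979615
Parallel (U6 and U7): 1 − (1 − 0.819960)(1 − 0.879853) = 0.978369
Series ([0.979615] and [0.978369]): 0.979615 × 0.978369 = 0.9584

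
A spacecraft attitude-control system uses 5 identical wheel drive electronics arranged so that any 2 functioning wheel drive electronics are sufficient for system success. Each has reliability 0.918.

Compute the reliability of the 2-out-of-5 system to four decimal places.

0.9998

R = Σ_{i=2}^{5} C(5,i) p^i (1−p)^{5−i} with p = 0.918
C(5,2)·0.918^2·0.082^3 = 0.004647
C(5,3)·0.918^3·0.082^2 = 0.052018
C(5,4)·0.918^4·0.082^1 = 0.291175
C(5,5)·0.918^5·0.082^0 = 0.651949
Sum = 0.9998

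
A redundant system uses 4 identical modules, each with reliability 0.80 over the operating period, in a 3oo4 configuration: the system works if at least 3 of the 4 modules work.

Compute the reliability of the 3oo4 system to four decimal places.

R = Σ_{i=3}^{4} C(4,i) p^i (1−p)^{4−i} with p = 0.80
C(4,3)·0.80^3·0.20^1 = 0.409600
C(4,4)·0.80^4·0.20^0 = 0.409600
Sum = 0.8192

0.8192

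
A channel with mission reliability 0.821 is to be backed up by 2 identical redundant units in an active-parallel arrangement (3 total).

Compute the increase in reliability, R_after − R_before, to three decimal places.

R_before = 0.821
R_after = 1 − (1 − 0.821)^3 = 0.994
ΔR = 0.994 − 0.821 = 0.173

0.173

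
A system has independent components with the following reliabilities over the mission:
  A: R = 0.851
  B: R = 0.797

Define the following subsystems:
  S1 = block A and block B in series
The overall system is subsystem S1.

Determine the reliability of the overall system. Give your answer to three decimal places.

0.678

Series (A and B): 0.85100 × 0.79700 = 0.678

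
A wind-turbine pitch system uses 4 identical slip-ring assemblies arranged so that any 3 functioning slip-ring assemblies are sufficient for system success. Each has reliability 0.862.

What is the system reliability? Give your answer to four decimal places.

0.9057

R = Σ_{i=3}^{4} C(4,i) p^i (1−p)^{4−i} with p = 0.862
C(4,3)·0.862^3·0.138^1 = 0.353558
C(4,4)·0.862^4·0.138^0 = 0.552114
Sum = 0.9057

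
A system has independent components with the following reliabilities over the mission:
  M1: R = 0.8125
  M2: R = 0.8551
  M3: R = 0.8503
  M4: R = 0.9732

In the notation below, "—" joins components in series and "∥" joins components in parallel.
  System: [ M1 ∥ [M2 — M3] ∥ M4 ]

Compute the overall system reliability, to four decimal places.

Series (M2 and M3): 0.855100 × 0.850300 = 0.727092
Parallel (M1, [0.727092], and M4): 1 − (1 − 0.812500)(1 − 0.727092)(1 − 0.973200) = 0.9986

0.9986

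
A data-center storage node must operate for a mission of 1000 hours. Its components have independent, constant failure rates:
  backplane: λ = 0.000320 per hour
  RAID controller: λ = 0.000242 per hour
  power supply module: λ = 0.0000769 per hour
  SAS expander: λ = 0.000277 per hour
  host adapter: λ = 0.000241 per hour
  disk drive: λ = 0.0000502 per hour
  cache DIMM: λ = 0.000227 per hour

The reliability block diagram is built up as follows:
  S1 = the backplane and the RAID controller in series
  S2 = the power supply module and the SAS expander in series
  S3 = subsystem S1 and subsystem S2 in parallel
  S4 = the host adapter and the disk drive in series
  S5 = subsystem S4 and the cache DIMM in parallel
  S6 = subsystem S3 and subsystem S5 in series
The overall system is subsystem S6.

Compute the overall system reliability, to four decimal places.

0.8271

R(backplane) = exp(−0.000320 × 1000) = 0.726149
R(RAID controller) = exp(−0.000242 × 1000) = 0.785056
R(power supply module) = exp(−0.0000769 × 1000) = 0.925982
R(SAS expander) = exp(−0.000277 × 1000) = 0.758054
R(host adapter) = exp(−0.000241 × 1000) = 0.785842
R(disk drive) = exp(−0.0000502 × 1000) = 0.951039
R(cache DIMM) = exp(−0.000227 × 1000) = 0.796921
Series (backplane and RAID controller): 0.726149 × 0.785056 = 0.570068
Series (power supply module and SAS expander): 0.925982 × 0.758054 = 0.701944
Parallel ([0.570068] and [0.701944]): 1 − (1 − 0.570068)(1 − 0.701944) = 0.871856
Series (host adapter and disk drive): 0.785842 × 0.951039 = 0.747366
Parallel ([0.747366] and cache DIMM): 1 − (1 − 0.747366)(1 − 0.796921) = 0.948695
Series ([0.871856] and [0.948695]): 0.871856 × 0.948695 = 0.8271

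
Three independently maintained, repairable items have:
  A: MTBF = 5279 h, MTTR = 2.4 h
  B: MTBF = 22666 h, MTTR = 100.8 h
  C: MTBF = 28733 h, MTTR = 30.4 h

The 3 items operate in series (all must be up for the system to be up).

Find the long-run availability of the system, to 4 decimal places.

0.9941

A(A) = MTBF/(MTBF+MTTR) = 5279/(5279+2.4) = 0.999546
A(B) = MTBF/(MTBF+MTTR) = 22666/(22666+100.8) = 0.995573
A(C) = MTBF/(MTBF+MTTR) = 28733/(28733+30.4) = 0.998943
Series availability: 0.999546 × 0.995573 × 0.998943 = 0.9941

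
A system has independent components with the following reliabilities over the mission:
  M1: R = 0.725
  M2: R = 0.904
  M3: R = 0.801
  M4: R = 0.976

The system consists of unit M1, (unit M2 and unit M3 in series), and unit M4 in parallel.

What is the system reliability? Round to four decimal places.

Series (M2 and M3): 0.904000 × 0.801000 = 0.724104
Parallel (M1, [0.724104], and M4): 1 − (1 − 0.725000)(1 − 0.724104)(1 − 0.976000) = 0.9982

0.9982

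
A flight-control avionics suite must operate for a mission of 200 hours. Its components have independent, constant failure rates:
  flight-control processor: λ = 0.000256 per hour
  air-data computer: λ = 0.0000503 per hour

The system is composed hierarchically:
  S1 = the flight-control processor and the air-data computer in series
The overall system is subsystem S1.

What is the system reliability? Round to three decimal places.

R(flight-control processor) = exp(−0.000256 × 200) = 0.95009
R(air-data computer) = exp(−0.0000503 × 200) = 0.98999
Series (flight-control processor and air-data computer): 0.95009 × 0.98999 = 0.941

0.941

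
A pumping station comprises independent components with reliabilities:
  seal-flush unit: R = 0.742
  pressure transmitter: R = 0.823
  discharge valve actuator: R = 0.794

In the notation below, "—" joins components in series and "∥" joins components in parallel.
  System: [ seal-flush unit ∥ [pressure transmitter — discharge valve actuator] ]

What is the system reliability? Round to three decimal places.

Series (pressure transmitter and discharge valve actuator): 0.82300 × 0.79400 = 0.65346
Parallel (seal-flush unit and [0.65346]): 1 − (1 − 0.74200)(1 − 0.65346) = 0.911

0.911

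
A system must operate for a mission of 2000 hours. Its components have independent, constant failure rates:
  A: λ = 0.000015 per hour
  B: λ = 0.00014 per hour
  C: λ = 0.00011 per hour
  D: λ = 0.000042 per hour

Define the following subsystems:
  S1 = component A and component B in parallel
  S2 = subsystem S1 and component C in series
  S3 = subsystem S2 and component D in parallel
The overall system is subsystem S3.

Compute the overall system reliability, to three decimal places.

R(A) = exp(−0.000015 × 2000) = 0.97045
R(B) = exp(−0.00014 × 2000) = 0.75578
R(C) = exp(−0.00011 × 2000) = 0.80252
R(D) = exp(−0.000042 × 2000) = 0.91943
Parallel (A and B): 1 − (1 − 0.97045)(1 − 0.75578) = 0.99278
Series ([0.99278] and C): 0.99278 × 0.80252 = 0.79673
Parallel ([0.79673] and D): 1 − (1 − 0.79673)(1 − 0.91943) = 0.984

0.984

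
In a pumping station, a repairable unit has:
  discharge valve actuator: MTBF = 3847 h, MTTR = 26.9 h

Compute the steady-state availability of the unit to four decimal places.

0.9931

A(discharge valve actuator) = MTBF/(MTBF+MTTR) = 3847/(3847+26.9) = 0.9931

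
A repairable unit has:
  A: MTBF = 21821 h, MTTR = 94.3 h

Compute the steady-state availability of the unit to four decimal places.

A(A) = MTBF/(MTBF+MTTR) = 21821/(21821+94.3) = 0.9957

0.9957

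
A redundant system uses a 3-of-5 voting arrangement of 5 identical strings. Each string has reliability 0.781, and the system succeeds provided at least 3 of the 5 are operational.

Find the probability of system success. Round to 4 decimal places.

0.9264

R = Σ_{i=3}^{5} C(5,i) p^i (1−p)^{5−i} with p = 0.781
C(5,3)·0.781^3·0.219^2 = 0.228476
C(5,4)·0.781^4·0.219^1 = 0.407397
C(5,5)·0.781^5·0.219^0 = 0.290573
Sum = 0.9264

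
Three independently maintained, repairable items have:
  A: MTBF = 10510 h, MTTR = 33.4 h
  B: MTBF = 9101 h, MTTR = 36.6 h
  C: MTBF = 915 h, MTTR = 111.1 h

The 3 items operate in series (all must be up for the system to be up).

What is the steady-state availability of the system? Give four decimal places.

A(A) = MTBF/(MTBF+MTTR) = 10510/(10510+33.4) = 0.996832
A(B) = MTBF/(MTBF+MTTR) = 9101/(9101+36.6) = 0.995995
A(C) = MTBF/(MTBF+MTTR) = 915/(915+111.1) = 0.891726
Series availability: 0.996832 × 0.995995 × 0.891726 = 0.8853

0.8853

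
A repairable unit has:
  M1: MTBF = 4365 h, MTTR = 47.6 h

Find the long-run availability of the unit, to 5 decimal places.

A(M1) = MTBF/(MTBF+MTTR) = 4365/(4365+47.6) = 0.98921

0.98921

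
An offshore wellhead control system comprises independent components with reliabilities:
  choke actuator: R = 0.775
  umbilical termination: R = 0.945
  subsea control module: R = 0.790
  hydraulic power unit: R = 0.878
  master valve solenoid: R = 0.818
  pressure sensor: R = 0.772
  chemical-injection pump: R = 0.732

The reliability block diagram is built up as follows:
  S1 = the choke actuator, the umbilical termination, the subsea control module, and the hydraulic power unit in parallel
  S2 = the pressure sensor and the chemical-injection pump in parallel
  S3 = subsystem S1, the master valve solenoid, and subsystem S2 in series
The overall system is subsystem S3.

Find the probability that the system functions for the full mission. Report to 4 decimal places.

Parallel (choke actuator, umbilical termination, subsea control module, and hydraulic power unit): 1 − (1 − 0.775000)(1 − 0.945000)(1 − 0.790000)(1 − 0.878000) = 0.999683
Parallel (pressure sensor and chemical-injection pump): 1 − (1 − 0.772000)(1 − 0.732000) = 0.938896
Series ([0.999683], master valve solenoid, and [0.938896]): 0.999683 × 0.818000 × 0.938896 = 0.7678

0.7678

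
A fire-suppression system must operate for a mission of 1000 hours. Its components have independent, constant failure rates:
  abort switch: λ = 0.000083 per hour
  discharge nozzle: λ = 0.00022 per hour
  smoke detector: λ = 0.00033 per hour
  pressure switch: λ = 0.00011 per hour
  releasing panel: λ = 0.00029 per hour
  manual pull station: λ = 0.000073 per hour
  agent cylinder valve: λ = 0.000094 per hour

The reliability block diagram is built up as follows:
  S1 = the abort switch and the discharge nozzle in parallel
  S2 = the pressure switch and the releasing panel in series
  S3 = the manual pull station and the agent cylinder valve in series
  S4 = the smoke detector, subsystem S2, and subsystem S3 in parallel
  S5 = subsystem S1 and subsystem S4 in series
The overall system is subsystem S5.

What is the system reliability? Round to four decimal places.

0.9702

R(abort switch) = exp(−0.000083 × 1000) = 0.920351
R(discharge nozzle) = exp(−0.00022 × 1000) = 0.802519
R(smoke detector) = exp(−0.00033 × 1000) = 0.718924
R(pressure switch) = exp(−0.00011 × 1000) = 0.895834
R(releasing panel) = exp(−0.00029 × 1000) = 0.748264
R(manual pull station) = exp(−0.000073 × 1000) = 0.929601
R(agent cylinder valve) = exp(−0.000094 × 1000) = 0.910283
Parallel (abort switch and discharge nozzle): 1 − (1 − 0.920351)(1 − 0.802519) = 0.984271
Series (pressure switch and releasing panel): 0.895834 × 0.748264 = 0.670320
Series (manual pull station and agent cylinder valve): 0.929601 × 0.910283 = 0.846200
Parallel (smoke detector, [0.670320], and [0.846200]): 1 − (1 − 0.718924)(1 − 0.670320)(1 − 0.846200) = 0.985748
Series ([0.984271] and [0.985748]): 0.984271 × 0.985748 = 0.9702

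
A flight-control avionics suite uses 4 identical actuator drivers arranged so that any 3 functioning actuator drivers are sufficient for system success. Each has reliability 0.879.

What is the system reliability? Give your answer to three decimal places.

R = Σ_{i=3}^{4} C(4,i) p^i (1−p)^{4−i} with p = 0.879
C(4,3)·0.879^3·0.121^1 = 0.32871
C(4,4)·0.879^4·0.121^0 = 0.59697
Sum = 0.926

0.926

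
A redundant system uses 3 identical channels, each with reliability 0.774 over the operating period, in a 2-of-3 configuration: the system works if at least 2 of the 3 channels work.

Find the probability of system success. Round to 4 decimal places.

R = Σ_{i=2}^{3} C(3,i) p^i (1−p)^{3−i} with p = 0.774
C(3,2)·0.774^2·0.226^1 = 0.406174
C(3,3)·0.774^3·0.226^0 = 0.463685
Sum = 0.8699

0.8699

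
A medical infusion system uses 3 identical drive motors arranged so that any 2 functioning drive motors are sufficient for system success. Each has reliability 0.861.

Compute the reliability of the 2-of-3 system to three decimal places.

0.947

R = Σ_{i=2}^{3} C(3,i) p^i (1−p)^{3−i} with p = 0.861
C(3,2)·0.861^2·0.139^1 = 0.30913
C(3,3)·0.861^3·0.139^0 = 0.63828
Sum = 0.947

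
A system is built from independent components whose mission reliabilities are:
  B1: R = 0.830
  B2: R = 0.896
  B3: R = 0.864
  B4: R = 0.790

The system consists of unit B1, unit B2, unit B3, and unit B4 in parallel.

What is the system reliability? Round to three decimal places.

Parallel (B1, B2, B3, and B4): 1 − (1 − 0.83000)(1 − 0.89600)(1 − 0.86400)(1 − 0.79000) = 0.999

0.999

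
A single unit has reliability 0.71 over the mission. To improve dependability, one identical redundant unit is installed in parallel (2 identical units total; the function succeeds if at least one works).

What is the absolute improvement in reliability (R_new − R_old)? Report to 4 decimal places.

0.2059

R_before = 0.71
R_after = 1 − (1 − 0.71)^2 = 0.9159
ΔR = 0.9159 − 0.71 = 0.2059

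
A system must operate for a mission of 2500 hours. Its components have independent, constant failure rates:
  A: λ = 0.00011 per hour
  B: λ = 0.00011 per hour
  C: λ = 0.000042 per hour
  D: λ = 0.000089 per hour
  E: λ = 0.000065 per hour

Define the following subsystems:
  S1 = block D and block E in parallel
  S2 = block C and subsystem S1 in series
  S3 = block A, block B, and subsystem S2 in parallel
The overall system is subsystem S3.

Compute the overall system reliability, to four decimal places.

0.9927

R(A) = exp(−0.00011 × 2500) = 0.759572
R(B) = exp(−0.00011 × 2500) = 0.759572
R(C) = exp(−0.000042 × 2500) = 0.900325
R(D) = exp(−0.000089 × 2500) = 0.800515
R(E) = exp(−0.000065 × 2500) = 0.850016
Parallel (D and E): 1 − (1 − 0.800515)(1 − 0.850016) = 0.970080
Series (C and [0.970080]): 0.900325 × 0.970080 = 0.873387
Parallel (A, B, and [0.873387]): 1 − (1 − 0.759572)(1 − 0.759572)(1 − 0.873387) = 0.9927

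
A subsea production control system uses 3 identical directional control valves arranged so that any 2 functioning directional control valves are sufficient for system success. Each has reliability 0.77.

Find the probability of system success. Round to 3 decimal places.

R = Σ_{i=2}^{3} C(3,i) p^i (1−p)^{3−i} with p = 0.77
C(3,2)·0.77^2·0.23^1 = 0.40910
C(3,3)·0.77^3·0.23^0 = 0.45653
Sum = 0.866

0.866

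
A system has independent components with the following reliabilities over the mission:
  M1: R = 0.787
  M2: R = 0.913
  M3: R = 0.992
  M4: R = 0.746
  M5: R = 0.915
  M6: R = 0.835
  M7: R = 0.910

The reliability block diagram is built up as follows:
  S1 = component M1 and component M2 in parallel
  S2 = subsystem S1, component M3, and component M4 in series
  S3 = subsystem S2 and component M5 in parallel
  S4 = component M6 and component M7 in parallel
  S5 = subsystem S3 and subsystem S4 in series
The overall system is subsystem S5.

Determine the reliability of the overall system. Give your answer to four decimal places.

0.9622

Parallel (M1 and M2): 1 − (1 − 0.787000)(1 − 0.913000) = 0.981469
Series ([0.981469], M3, and M4): 0.981469 × 0.992000 × 0.746000 = 0.726318
Parallel ([0.726318] and M5): 1 − (1 − 0.726318)(1 − 0.915000) = 0.976737
Parallel (M6 and M7): 1 − (1 − 0.835000)(1 − 0.910000) = 0.985150
Series ([0.976737] and [0.985150]): 0.976737 × 0.985150 = 0.9622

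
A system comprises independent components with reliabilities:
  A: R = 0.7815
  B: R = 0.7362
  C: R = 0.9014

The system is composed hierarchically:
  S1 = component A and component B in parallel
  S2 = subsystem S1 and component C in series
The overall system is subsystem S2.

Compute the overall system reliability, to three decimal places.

Parallel (A and B): 1 − (1 − 0.78150)(1 − 0.73620) = 0.94236
Series ([0.94236] and C): 0.94236 × 0.90140 = 0.849

0.849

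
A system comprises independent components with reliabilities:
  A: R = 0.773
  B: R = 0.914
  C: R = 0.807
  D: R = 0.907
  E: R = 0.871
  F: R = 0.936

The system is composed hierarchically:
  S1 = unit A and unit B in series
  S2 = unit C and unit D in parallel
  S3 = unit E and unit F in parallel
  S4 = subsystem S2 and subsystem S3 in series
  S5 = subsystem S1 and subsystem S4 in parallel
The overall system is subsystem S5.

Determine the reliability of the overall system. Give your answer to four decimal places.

0.9924

Series (A and B): 0.773000 × 0.914000 = 0.706522
Parallel (C and D): 1 − (1 − 0.807000)(1 − 0.907000) = 0.982051
Parallel (E and F): 1 − (1 − 0.871000)(1 − 0.936000) = 0.991744
Series ([0.982051] and [0.991744]): 0.982051 × 0.991744 = 0.973943
Parallel ([0.706522] and [0.973943]): 1 − (1 − 0.706522)(1 − 0.973943) = 0.9924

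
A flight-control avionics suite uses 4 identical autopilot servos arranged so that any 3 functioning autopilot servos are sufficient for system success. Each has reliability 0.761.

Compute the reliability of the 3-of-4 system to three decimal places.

R = Σ_{i=3}^{4} C(4,i) p^i (1−p)^{4−i} with p = 0.761
C(4,3)·0.761^3·0.239^1 = 0.42132
C(4,4)·0.761^4·0.239^0 = 0.33538
Sum = 0.757

0.757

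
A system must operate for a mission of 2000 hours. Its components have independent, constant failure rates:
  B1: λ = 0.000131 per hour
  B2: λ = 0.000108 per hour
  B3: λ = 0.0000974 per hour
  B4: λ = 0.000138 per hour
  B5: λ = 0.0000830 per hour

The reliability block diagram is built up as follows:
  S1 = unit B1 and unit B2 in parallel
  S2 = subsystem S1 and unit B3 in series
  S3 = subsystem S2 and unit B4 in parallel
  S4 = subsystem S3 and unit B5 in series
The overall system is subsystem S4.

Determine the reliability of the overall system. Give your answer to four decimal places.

0.8034

R(B1) = exp(−0.000131 × 2000) = 0.769511
R(B2) = exp(−0.000108 × 2000) = 0.805735
R(B3) = exp(−0.0000974 × 2000) = 0.822999
R(B4) = exp(−0.000138 × 2000) = 0.758813
R(B5) = exp(−0.0000830 × 2000) = 0.847046
Parallel (B1 and B2): 1 − (1 − 0.769511)(1 − 0.805735) = 0.955224
Series ([0.955224] and B3): 0.955224 × 0.822999 = 0.786148
Parallel ([0.786148] and B4): 1 − (1 − 0.786148)(1 − 0.758813) = 0.948422
Series ([0.948422] and B5): 0.948422 × 0.847046 = 0.8034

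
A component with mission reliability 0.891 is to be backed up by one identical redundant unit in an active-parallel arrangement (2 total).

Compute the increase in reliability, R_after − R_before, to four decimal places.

0.0971

R_before = 0.891
R_after = 1 − (1 − 0.891)^2 = 0.9881
ΔR = 0.9881 − 0.891 = 0.0971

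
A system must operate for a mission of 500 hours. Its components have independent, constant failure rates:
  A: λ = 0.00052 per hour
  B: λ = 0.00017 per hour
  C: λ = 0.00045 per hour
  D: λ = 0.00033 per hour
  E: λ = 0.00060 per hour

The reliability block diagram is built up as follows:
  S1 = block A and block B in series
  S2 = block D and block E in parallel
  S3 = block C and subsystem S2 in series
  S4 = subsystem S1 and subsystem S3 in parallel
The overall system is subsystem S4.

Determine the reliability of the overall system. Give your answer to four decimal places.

R(A) = exp(−0.00052 × 500) = 0.771052
R(B) = exp(−0.00017 × 500) = 0.918512
R(C) = exp(−0.00045 × 500) = 0.798516
R(D) = exp(−0.00033 × 500) = 0.847894
R(E) = exp(−0.00060 × 500) = 0.740818
Series (A and B): 0.771052 × 0.918512 = 0.708221
Parallel (D and E): 1 − (1 − 0.847894)(1 − 0.740818) = 0.960577
Series (C and [0.960577]): 0.798516 × 0.960577 = 0.767036
Parallel ([0.708221] and [0.767036]): 1 − (1 − 0.708221)(1 − 0.767036) = 0.9320

0.9320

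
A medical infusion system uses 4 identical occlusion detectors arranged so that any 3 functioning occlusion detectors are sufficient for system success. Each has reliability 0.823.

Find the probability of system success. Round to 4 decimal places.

0.8534

R = Σ_{i=3}^{4} C(4,i) p^i (1−p)^{4−i} with p = 0.823
C(4,3)·0.823^3·0.177^1 = 0.394669
C(4,4)·0.823^4·0.177^0 = 0.458775
Sum = 0.8534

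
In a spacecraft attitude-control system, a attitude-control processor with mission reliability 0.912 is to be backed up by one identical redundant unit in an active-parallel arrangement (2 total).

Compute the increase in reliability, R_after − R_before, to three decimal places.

R_before = 0.912
R_after = 1 − (1 − 0.912)^2 = 0.992
ΔR = 0.992 − 0.912 = 0.080

0.080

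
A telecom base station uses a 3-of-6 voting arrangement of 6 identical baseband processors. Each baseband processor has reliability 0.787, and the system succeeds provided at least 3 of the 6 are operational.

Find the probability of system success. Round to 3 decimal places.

R = Σ_{i=3}^{6} C(6,i) p^i (1−p)^{6−i} with p = 0.787
C(6,3)·0.787^3·0.213^3 = 0.09421
C(6,4)·0.787^4·0.213^2 = 0.26107
C(6,5)·0.787^5·0.213^1 = 0.38584
C(6,6)·0.787^6·0.213^0 = 0.23760
Sum = 0.979

0.979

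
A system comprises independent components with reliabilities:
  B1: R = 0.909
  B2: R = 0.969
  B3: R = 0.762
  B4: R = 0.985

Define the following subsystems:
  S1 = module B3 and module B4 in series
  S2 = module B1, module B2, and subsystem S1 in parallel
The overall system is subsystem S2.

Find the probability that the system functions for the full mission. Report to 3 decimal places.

Series (B3 and B4): 0.76200 × 0.98500 = 0.75057
Parallel (B1, B2, and [0.75057]): 1 − (1 − 0.90900)(1 − 0.96900)(1 − 0.75057) = 0.999

0.999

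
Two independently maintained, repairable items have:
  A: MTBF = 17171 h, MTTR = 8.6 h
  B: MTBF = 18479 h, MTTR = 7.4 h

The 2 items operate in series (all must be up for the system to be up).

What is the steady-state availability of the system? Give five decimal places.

0.99910

A(A) = MTBF/(MTBF+MTTR) = 17171/(17171+8.6) = 0.999499
A(B) = MTBF/(MTBF+MTTR) = 18479/(18479+7.4) = 0.999600
Series availability: 0.999499 × 0.999600 = 0.99910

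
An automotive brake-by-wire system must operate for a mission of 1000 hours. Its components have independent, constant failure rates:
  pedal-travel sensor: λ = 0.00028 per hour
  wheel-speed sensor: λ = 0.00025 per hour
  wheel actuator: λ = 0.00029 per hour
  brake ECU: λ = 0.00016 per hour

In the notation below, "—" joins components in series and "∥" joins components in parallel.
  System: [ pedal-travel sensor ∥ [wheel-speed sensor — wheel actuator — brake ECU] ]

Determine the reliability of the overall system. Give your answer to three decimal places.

0.877

R(pedal-travel sensor) = exp(−0.00028 × 1000) = 0.75578
R(wheel-speed sensor) = exp(−0.00025 × 1000) = 0.77880
R(wheel actuator) = exp(−0.00029 × 1000) = 0.74826
R(brake ECU) = exp(−0.00016 × 1000) = 0.85214
Series (wheel-speed sensor, wheel actuator, and brake ECU): 0.77880 × 0.74826 × 0.85214 = 0.49658
Parallel (pedal-travel sensor and [0.49658]): 1 − (1 − 0.75578)(1 − 0.49658) = 0.877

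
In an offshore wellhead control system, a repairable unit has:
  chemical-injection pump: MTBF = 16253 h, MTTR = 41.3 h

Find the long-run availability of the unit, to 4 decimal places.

0.9975

A(chemical-injection pump) = MTBF/(MTBF+MTTR) = 16253/(16253+41.3) = 0.9975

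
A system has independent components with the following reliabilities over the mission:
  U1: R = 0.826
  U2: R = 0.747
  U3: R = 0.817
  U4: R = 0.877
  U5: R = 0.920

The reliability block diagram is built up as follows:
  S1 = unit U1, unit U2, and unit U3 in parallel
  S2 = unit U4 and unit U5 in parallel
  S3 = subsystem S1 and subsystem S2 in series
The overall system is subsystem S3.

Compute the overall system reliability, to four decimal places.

Parallel (U1, U2, and U3): 1 − (1 − 0.826000)(1 − 0.747000)(1 − 0.817000) = 0.991944
Parallel (U4 and U5): 1 − (1 − 0.877000)(1 − 0.920000) = 0.990160
Series ([0.991944] and [0.990160]): 0.991944 × 0.990160 = 0.9822

0.9822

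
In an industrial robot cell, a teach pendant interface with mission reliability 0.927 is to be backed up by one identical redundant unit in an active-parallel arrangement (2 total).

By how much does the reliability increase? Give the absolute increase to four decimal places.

0.0677

R_before = 0.927
R_after = 1 − (1 − 0.927)^2 = 0.9947
ΔR = 0.9947 − 0.927 = 0.0677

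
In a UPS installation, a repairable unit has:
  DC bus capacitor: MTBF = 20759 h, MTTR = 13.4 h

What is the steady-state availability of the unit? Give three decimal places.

A(DC bus capacitor) = MTBF/(MTBF+MTTR) = 20759/(20759+13.4) = 0.999

0.999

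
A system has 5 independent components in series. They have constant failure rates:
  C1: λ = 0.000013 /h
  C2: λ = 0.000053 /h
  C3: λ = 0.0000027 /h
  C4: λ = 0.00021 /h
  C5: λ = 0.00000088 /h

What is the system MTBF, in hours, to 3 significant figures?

3580

Series of exponential components: λ_sys = Σ λ_i
λ_sys = 0.000013 + 0.000053 + 0.0000027 + 0.00021 + 0.00000088 = 2.7958e-04 /h
MTBF = 1 / λ_sys = 3580 h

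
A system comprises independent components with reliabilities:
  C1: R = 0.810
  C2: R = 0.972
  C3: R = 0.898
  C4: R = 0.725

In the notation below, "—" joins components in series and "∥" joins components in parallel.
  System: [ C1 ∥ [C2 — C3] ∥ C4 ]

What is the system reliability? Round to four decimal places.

0.9934

Series (C2 and C3): 0.972000 × 0.898000 = 0.872856
Parallel (C1, [0.872856], and C4): 1 − (1 − 0.810000)(1 − 0.872856)(1 − 0.725000) = 0.9934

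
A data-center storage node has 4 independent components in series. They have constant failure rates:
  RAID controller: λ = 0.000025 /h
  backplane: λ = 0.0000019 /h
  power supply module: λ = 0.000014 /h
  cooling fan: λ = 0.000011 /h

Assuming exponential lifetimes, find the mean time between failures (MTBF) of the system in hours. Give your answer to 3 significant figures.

Series of exponential components: λ_sys = Σ λ_i
λ_sys = 0.000025 + 0.0000019 + 0.000014 + 0.000011 = 5.1900e-05 /h
MTBF = 1 / λ_sys = 19300 h

19300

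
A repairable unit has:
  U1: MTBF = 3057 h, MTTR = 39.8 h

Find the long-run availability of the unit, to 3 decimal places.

A(U1) = MTBF/(MTBF+MTTR) = 3057/(3057+39.8) = 0.987

0.987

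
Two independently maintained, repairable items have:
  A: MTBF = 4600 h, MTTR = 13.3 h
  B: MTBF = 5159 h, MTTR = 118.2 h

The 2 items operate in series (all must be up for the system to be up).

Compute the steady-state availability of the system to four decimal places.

0.9748

A(A) = MTBF/(MTBF+MTTR) = 4600/(4600+13.3) = 0.997117
A(B) = MTBF/(MTBF+MTTR) = 5159/(5159+118.2) = 0.977602
Series availability: 0.997117 × 0.977602 = 0.9748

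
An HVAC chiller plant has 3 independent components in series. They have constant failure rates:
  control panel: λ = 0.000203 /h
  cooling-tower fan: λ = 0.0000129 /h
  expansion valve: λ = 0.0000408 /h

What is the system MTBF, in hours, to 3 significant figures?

Series of exponential components: λ_sys = Σ λ_i
λ_sys = 0.000203 + 0.0000129 + 0.0000408 = 2.5670e-04 /h
MTBF = 1 / λ_sys = 3900 h

3900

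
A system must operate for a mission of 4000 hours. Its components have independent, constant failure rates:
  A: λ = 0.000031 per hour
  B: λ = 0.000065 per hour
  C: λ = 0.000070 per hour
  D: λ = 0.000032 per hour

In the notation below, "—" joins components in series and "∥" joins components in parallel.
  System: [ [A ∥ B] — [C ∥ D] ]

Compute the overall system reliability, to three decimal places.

0.945

R(A) = exp(−0.000031 × 4000) = 0.88338
R(B) = exp(−0.000065 × 4000) = 0.77105
R(C) = exp(−0.000070 × 4000) = 0.75578
R(D) = exp(−0.000032 × 4000) = 0.87985
Parallel (A and B): 1 − (1 − 0.88338)(1 − 0.77105) = 0.97330
Parallel (C and D): 1 − (1 − 0.75578)(1 − 0.87985) = 0.97066
Series ([0.97330] and [0.97066]): 0.97330 × 0.97066 = 0.945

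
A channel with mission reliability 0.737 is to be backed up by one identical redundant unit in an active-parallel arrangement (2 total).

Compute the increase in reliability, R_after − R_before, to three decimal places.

R_before = 0.737
R_after = 1 − (1 − 0.737)^2 = 0.931
ΔR = 0.931 − 0.737 = 0.194

0.194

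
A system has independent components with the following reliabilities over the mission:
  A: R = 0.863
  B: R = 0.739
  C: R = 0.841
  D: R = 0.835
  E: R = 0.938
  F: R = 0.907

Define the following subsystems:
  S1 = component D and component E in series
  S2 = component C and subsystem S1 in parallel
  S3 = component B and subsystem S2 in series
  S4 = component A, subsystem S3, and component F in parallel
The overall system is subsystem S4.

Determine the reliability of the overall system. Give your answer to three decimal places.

Series (D and E): 0.83500 × 0.93800 = 0.78323
Parallel (C and [0.78323]): 1 − (1 − 0.84100)(1 − 0.78323) = 0.96553
Series (B and [0.96553]): 0.73900 × 0.96553 = 0.71353
Parallel (A, [0.71353], and F): 1 − (1 − 0.86300)(1 − 0.71353)(1 − 0.90700) = 0.996

0.996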